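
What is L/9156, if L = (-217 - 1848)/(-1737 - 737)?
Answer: 295/3235992 ≈ 9.1162e-5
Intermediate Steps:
L = 2065/2474 (L = -2065/(-2474) = -2065*(-1/2474) = 2065/2474 ≈ 0.83468)
L/9156 = (2065/2474)/9156 = (2065/2474)*(1/9156) = 295/3235992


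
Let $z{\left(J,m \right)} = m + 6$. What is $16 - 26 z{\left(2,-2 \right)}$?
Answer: $-88$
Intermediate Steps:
$z{\left(J,m \right)} = 6 + m$
$16 - 26 z{\left(2,-2 \right)} = 16 - 26 \left(6 - 2\right) = 16 - 104 = -88$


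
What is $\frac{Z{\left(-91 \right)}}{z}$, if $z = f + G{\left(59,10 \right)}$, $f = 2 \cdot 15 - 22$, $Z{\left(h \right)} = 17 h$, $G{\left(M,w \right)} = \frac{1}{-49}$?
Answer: $- \frac{4459}{23} \approx -193.87$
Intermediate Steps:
$G{\left(M,w \right)} = - \frac{1}{49}$
$f = 8$ ($f = 30 - 22 = 8$)
$z = \frac{391}{49}$ ($z = 8 - \frac{1}{49} = \frac{391}{49} \approx 7.9796$)
$\frac{Z{\left(-91 \right)}}{z} = \frac{17 \left(-91\right)}{\frac{391}{49}} = \left(-1547\right) \frac{49}{391} = - \frac{4459}{23}$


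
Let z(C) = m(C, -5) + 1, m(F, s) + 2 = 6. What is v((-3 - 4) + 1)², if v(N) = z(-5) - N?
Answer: 121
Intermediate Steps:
m(F, s) = 4 (m(F, s) = -2 + 6 = 4)
z(C) = 5 (z(C) = 4 + 1 = 5)
v(N) = 5 - N
v((-3 - 4) + 1)² = (5 - ((-3 - 4) + 1))² = (5 - (-7 + 1))² = (5 - 1*(-6))² = (5 + 6)² = 11² = 121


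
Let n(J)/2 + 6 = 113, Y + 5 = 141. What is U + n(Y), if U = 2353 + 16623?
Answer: 19190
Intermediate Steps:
Y = 136 (Y = -5 + 141 = 136)
n(J) = 214 (n(J) = -12 + 2*113 = -12 + 226 = 214)
U = 18976
U + n(Y) = 18976 + 214 = 19190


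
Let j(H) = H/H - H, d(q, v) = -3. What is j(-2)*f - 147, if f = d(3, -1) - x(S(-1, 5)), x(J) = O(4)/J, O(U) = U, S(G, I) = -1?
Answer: -144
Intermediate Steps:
x(J) = 4/J
j(H) = 1 - H
f = 1 (f = -3 - 4/(-1) = -3 - 4*(-1) = -3 - 1*(-4) = -3 + 4 = 1)
j(-2)*f - 147 = (1 - 1*(-2))*1 - 147 = (1 + 2)*1 - 147 = 3*1 - 147 = 3 - 147 = -144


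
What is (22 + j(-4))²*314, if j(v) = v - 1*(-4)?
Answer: 151976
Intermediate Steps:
j(v) = 4 + v (j(v) = v + 4 = 4 + v)
(22 + j(-4))²*314 = (22 + (4 - 4))²*314 = (22 + 0)²*314 = 22²*314 = 484*314 = 151976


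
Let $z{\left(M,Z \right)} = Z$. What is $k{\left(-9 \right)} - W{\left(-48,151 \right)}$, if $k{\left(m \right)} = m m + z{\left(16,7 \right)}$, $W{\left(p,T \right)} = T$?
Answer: $-63$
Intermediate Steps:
$k{\left(m \right)} = 7 + m^{2}$ ($k{\left(m \right)} = m m + 7 = m^{2} + 7 = 7 + m^{2}$)
$k{\left(-9 \right)} - W{\left(-48,151 \right)} = \left(7 + \left(-9\right)^{2}\right) - 151 = \left(7 + 81\right) - 151 = 88 - 151 = -63$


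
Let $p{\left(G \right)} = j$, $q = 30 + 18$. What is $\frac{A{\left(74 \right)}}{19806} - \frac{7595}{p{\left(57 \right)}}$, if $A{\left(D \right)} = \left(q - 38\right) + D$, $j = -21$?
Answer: $\frac{3581627}{9903} \approx 361.67$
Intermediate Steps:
$q = 48$
$p{\left(G \right)} = -21$
$A{\left(D \right)} = 10 + D$ ($A{\left(D \right)} = \left(48 - 38\right) + D = 10 + D$)
$\frac{A{\left(74 \right)}}{19806} - \frac{7595}{p{\left(57 \right)}} = \frac{10 + 74}{19806} - \frac{7595}{-21} = 84 \cdot \frac{1}{19806} - - \frac{1085}{3} = \frac{14}{3301} + \frac{1085}{3} = \frac{3581627}{9903}$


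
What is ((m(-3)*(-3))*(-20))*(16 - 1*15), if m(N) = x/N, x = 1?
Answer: -20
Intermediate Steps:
m(N) = 1/N
((m(-3)*(-3))*(-20))*(16 - 1*15) = ((-3/(-3))*(-20))*(16 - 1*15) = (-⅓*(-3)*(-20))*(16 - 15) = (1*(-20))*1 = -20*1 = -20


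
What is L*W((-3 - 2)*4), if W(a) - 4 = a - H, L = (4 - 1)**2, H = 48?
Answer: -576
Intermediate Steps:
L = 9 (L = 3**2 = 9)
W(a) = -44 + a (W(a) = 4 + (a - 1*48) = 4 + (a - 48) = 4 + (-48 + a) = -44 + a)
L*W((-3 - 2)*4) = 9*(-44 + (-3 - 2)*4) = 9*(-44 - 5*4) = 9*(-44 - 20) = 9*(-64) = -576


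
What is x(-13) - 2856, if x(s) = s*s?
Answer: -2687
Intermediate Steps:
x(s) = s²
x(-13) - 2856 = (-13)² - 2856 = 169 - 2856 = -2687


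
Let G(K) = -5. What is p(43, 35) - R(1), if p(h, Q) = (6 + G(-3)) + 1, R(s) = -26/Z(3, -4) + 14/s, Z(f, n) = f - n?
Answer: -58/7 ≈ -8.2857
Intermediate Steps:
R(s) = -26/7 + 14/s (R(s) = -26/(3 - 1*(-4)) + 14/s = -26/(3 + 4) + 14/s = -26/7 + 14/s)
p(h, Q) = 2 (p(h, Q) = (6 - 5) + 1 = 1 + 1 = 2)
p(43, 35) - R(1) = 2 - (-26/7 + 14/1) = 2 - (-26/7 + 14*1) = 2 - (-26/7 + 14) = 2 - 1*72/7 = 2 - 72/7 = -58/7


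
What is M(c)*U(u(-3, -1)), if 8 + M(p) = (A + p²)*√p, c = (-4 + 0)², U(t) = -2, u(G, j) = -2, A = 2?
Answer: -2048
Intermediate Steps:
c = 16 (c = (-4)² = 16)
M(p) = -8 + √p*(2 + p²) (M(p) = -8 + (2 + p²)*√p = -8 + √p*(2 + p²))
M(c)*U(u(-3, -1)) = (-8 + 16^(5/2) + 2*√16)*(-2) = (-8 + 1024 + 2*4)*(-2) = (-8 + 1024 + 8)*(-2) = 1024*(-2) = -2048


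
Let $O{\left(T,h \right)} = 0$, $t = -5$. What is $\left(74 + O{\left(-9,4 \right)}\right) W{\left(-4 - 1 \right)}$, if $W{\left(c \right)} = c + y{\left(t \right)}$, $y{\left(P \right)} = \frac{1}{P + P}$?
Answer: $- \frac{1887}{5} \approx -377.4$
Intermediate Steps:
$y{\left(P \right)} = \frac{1}{2 P}$
$W{\left(c \right)} = - \frac{1}{10} + c$ ($W{\left(c \right)} = c + \frac{1}{2 \left(-5\right)} = c + \frac{1}{2} \left(- \frac{1}{5}\right) = c - \frac{1}{10} = - \frac{1}{10} + c$)
$\left(74 + O{\left(-9,4 \right)}\right) W{\left(-4 - 1 \right)} = \left(74 + 0\right) \left(- \frac{1}{10} - 5\right) = 74 \left(- \frac{1}{10} - 5\right) = 74 \left(- \frac{51}{10}\right) = - \frac{1887}{5}$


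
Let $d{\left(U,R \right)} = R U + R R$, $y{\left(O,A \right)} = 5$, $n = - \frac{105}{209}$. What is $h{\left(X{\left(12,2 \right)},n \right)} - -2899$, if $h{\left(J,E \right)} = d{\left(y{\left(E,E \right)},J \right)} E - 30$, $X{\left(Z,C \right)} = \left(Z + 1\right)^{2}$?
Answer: $- \frac{2488009}{209} \approx -11904.0$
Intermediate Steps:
$n = - \frac{105}{209}$ ($n = \left(-105\right) \frac{1}{209} = - \frac{105}{209} \approx -0.50239$)
$X{\left(Z,C \right)} = \left(1 + Z\right)^{2}$
$d{\left(U,R \right)} = R^{2} + R U$ ($d{\left(U,R \right)} = R U + R^{2} = R^{2} + R U$)
$h{\left(J,E \right)} = -30 + E J \left(5 + J\right)$ ($h{\left(J,E \right)} = J \left(J + 5\right) E - 30 = J \left(5 + J\right) E - 30 = E J \left(5 + J\right) - 30 = -30 + E J \left(5 + J\right)$)
$h{\left(X{\left(12,2 \right)},n \right)} - -2899 = \left(-30 - \frac{105 \left(1 + 12\right)^{2} \left(5 + \left(1 + 12\right)^{2}\right)}{209}\right) - -2899 = \left(-30 - \frac{105 \cdot 13^{2} \left(5 + 13^{2}\right)}{209}\right) + 2899 = \left(-30 - \frac{17745 \left(5 + 169\right)}{209}\right) + 2899 = \left(-30 - \frac{17745}{209} \cdot 174\right) + 2899 = \left(-30 - \frac{3087630}{209}\right) + 2899 = - \frac{3093900}{209} + 2899 = - \frac{2488009}{209}$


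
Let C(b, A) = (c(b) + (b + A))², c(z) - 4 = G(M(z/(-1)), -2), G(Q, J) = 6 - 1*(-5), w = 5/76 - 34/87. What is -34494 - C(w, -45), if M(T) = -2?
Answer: -1548231315817/43718544 ≈ -35414.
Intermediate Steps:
w = -2149/6612 (w = 5*(1/76) - 34*1/87 = 5/76 - 34/87 = -2149/6612 ≈ -0.32502)
G(Q, J) = 11 (G(Q, J) = 6 + 5 = 11)
c(z) = 15 (c(z) = 4 + 11 = 15)
C(b, A) = (15 + A + b)² (C(b, A) = (15 + (b + A))² = (15 + (A + b))² = (15 + A + b)²)
-34494 - C(w, -45) = -34494 - (15 - 45 - 2149/6612)² = -34494 - (-200509/6612)² = -34494 - 1*40203859081/43718544 = -34494 - 40203859081/43718544 = -1548231315817/43718544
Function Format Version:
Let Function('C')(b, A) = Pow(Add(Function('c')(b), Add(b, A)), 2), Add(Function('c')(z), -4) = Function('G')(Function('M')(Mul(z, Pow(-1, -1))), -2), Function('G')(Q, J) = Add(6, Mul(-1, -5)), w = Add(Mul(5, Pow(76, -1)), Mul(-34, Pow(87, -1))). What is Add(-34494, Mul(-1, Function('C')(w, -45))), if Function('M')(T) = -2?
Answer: Rational(-1548231315817, 43718544) ≈ -35414.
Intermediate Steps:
w = Rational(-2149, 6612) (w = Add(Mul(5, Rational(1, 76)), Mul(-34, Rational(1, 87))) = Add(Rational(5, 76), Rational(-34, 87)) = Rational(-2149, 6612) ≈ -0.32502)
Function('G')(Q, J) = 11 (Function('G')(Q, J) = Add(6, 5) = 11)
Function('c')(z) = 15 (Function('c')(z) = Add(4, 11) = 15)
Function('C')(b, A) = Pow(Add(15, A, b), 2) (Function('C')(b, A) = Pow(Add(15, Add(b, A)), 2) = Pow(Add(15, Add(A, b)), 2) = Pow(Add(15, A, b), 2))
Add(-34494, Mul(-1, Function('C')(w, -45))) = Add(-34494, Mul(-1, Pow(Add(15, -45, Rational(-2149, 6612)), 2))) = Add(-34494, Mul(-1, Pow(Rational(-200509, 6612), 2))) = Add(-34494, Mul(-1, Rational(40203859081, 43718544))) = Add(-34494, Rational(-40203859081, 43718544)) = Rational(-1548231315817, 43718544)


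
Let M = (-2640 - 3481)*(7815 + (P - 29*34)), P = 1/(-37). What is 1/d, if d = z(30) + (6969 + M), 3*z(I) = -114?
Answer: -37/1546348865 ≈ -2.3927e-8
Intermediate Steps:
P = -1/37 ≈ -0.027027
z(I) = -38 (z(I) = (1/3)*(-114) = -38)
M = -1546605312/37 (M = (-2640 - 3481)*(7815 + (-1/37 - 29*34)) = -6121*(7815 + (-1/37 - 986)) = -6121*(7815 - 36483/37) = -6121*252672/37 = -1546605312/37 ≈ -4.1800e+7)
d = -1546348865/37 (d = -38 + (6969 - 1546605312/37) = -38 - 1546347459/37 = -1546348865/37 ≈ -4.1793e+7)
1/d = 1/(-1546348865/37) = -37/1546348865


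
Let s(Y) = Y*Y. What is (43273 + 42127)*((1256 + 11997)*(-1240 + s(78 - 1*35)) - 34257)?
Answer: 686344428000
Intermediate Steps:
s(Y) = Y²
(43273 + 42127)*((1256 + 11997)*(-1240 + s(78 - 1*35)) - 34257) = (43273 + 42127)*((1256 + 11997)*(-1240 + (78 - 1*35)²) - 34257) = 85400*(13253*(-1240 + (78 - 35)²) - 34257) = 85400*(13253*(-1240 + 43²) - 34257) = 85400*(13253*(-1240 + 1849) - 34257) = 85400*(13253*609 - 34257) = 85400*(8071077 - 34257) = 85400*8036820 = 686344428000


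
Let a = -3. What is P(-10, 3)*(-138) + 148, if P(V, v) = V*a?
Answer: -3992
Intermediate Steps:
P(V, v) = -3*V (P(V, v) = V*(-3) = -3*V)
P(-10, 3)*(-138) + 148 = -3*(-10)*(-138) + 148 = 30*(-138) + 148 = -4140 + 148 = -3992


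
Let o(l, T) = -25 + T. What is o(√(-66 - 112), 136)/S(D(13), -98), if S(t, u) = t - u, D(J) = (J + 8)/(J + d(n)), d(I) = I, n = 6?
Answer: 2109/1883 ≈ 1.1200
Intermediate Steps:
D(J) = (8 + J)/(6 + J) (D(J) = (J + 8)/(J + 6) = (8 + J)/(6 + J))
o(√(-66 - 112), 136)/S(D(13), -98) = (-25 + 136)/((8 + 13)/(6 + 13) - 1*(-98)) = 111/(21/19 + 98) = 111/(1883/19) = 111*(19/1883) = 2109/1883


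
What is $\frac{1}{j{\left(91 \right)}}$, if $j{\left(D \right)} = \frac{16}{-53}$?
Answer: $- \frac{53}{16} \approx -3.3125$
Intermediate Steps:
$j{\left(D \right)} = - \frac{16}{53}$ ($j{\left(D \right)} = 16 \left(- \frac{1}{53}\right) = - \frac{16}{53}$)
$\frac{1}{j{\left(91 \right)}} = \frac{1}{- \frac{16}{53}} = - \frac{53}{16}$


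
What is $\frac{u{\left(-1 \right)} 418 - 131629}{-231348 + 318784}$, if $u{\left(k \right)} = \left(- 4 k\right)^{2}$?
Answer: $- \frac{124941}{87436} \approx -1.4289$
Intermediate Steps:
$u{\left(k \right)} = 16 k^{2}$
$\frac{u{\left(-1 \right)} 418 - 131629}{-231348 + 318784} = \frac{16 \left(-1\right)^{2} \cdot 418 - 131629}{-231348 + 318784} = \frac{16 \cdot 1 \cdot 418 - 131629}{87436} = \left(16 \cdot 418 - 131629\right) \frac{1}{87436} = \left(6688 - 131629\right) \frac{1}{87436} = \left(-124941\right) \frac{1}{87436} = - \frac{124941}{87436}$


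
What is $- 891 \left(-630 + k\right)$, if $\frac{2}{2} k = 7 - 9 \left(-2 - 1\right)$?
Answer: $531036$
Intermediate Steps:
$k = 34$ ($k = 7 - 9 \left(-2 - 1\right) = 7 - -27 = 7 + 27 = 34$)
$- 891 \left(-630 + k\right) = - 891 \left(-630 + 34\right) = \left(-891\right) \left(-596\right) = 531036$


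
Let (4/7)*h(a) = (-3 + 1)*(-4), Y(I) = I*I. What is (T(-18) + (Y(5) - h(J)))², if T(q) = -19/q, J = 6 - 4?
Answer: 47089/324 ≈ 145.34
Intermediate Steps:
J = 2
Y(I) = I²
h(a) = 14 (h(a) = 7*((-3 + 1)*(-4))/4 = 7*(-2*(-4))/4 = (7/4)*8 = 14)
(T(-18) + (Y(5) - h(J)))² = (-19/(-18) + (5² - 1*14))² = (-19*(-1/18) + (25 - 14))² = (19/18 + 11)² = (217/18)² = 47089/324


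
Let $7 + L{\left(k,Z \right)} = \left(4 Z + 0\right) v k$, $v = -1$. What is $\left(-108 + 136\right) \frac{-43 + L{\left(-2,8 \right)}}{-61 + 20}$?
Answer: $- \frac{392}{41} \approx -9.561$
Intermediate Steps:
$L{\left(k,Z \right)} = -7 - 4 Z k$ ($L{\left(k,Z \right)} = -7 + \left(4 Z + 0\right) \left(-1\right) k = -7 + 4 Z \left(-1\right) k = -7 + - 4 Z k = -7 - 4 Z k$)
$\left(-108 + 136\right) \frac{-43 + L{\left(-2,8 \right)}}{-61 + 20} = \left(-108 + 136\right) \frac{-43 - \left(7 + 32 \left(-2\right)\right)}{-61 + 20} = 28 \frac{-43 + \left(-7 + 64\right)}{-41} = 28 \left(-43 + 57\right) \left(- \frac{1}{41}\right) = 28 \cdot 14 \left(- \frac{1}{41}\right) = 28 \left(- \frac{14}{41}\right) = - \frac{392}{41}$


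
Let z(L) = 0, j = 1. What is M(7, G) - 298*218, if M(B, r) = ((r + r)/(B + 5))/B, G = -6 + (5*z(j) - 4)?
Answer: -1364249/21 ≈ -64964.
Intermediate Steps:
G = -10 (G = -6 + (5*0 - 4) = -6 + (0 - 4) = -6 - 4 = -10)
M(B, r) = 2*r/(B*(5 + B)) (M(B, r) = ((2*r)/(5 + B))/B = (2*r/(5 + B))/B = 2*r/(B*(5 + B)))
M(7, G) - 298*218 = 2*(-10)/(7*(5 + 7)) - 298*218 = 2*(-10)*(⅐)/12 - 64964 = 2*(-10)*(⅐)*(1/12) - 64964 = -5/21 - 64964 = -1364249/21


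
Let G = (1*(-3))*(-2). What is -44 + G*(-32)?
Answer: -236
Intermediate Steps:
G = 6 (G = -3*(-2) = 6)
-44 + G*(-32) = -44 + 6*(-32) = -44 - 192 = -236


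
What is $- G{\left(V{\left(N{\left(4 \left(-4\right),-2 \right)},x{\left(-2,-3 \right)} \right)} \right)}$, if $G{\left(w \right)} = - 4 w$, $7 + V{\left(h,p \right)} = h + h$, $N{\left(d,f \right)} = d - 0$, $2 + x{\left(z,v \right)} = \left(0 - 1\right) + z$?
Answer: $-156$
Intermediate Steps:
$x{\left(z,v \right)} = -3 + z$ ($x{\left(z,v \right)} = -2 + \left(\left(0 - 1\right) + z\right) = -2 + \left(-1 + z\right) = -3 + z$)
$N{\left(d,f \right)} = d$ ($N{\left(d,f \right)} = d + 0 = d$)
$V{\left(h,p \right)} = -7 + 2 h$ ($V{\left(h,p \right)} = -7 + \left(h + h\right) = -7 + 2 h$)
$- G{\left(V{\left(N{\left(4 \left(-4\right),-2 \right)},x{\left(-2,-3 \right)} \right)} \right)} = - \left(-4\right) \left(-7 + 2 \cdot 4 \left(-4\right)\right) = - \left(-4\right) \left(-7 + 2 \left(-16\right)\right) = - \left(-4\right) \left(-7 - 32\right) = - \left(-4\right) \left(-39\right) = \left(-1\right) 156 = -156$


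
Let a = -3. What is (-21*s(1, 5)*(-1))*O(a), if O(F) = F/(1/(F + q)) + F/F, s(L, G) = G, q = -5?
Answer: 2625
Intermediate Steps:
O(F) = 1 + F*(-5 + F) (O(F) = F/(1/(F - 5)) + F/F = F/(1/(-5 + F)) + 1 = F*(-5 + F) + 1 = 1 + F*(-5 + F))
(-21*s(1, 5)*(-1))*O(a) = (-105*(-1))*(1 + (-3)² - 5*(-3)) = (-21*(-5))*(1 + 9 + 15) = 105*25 = 2625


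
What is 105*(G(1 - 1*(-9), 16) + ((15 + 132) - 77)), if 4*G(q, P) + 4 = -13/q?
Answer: 57687/8 ≈ 7210.9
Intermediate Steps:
G(q, P) = -1 - 13/(4*q) (G(q, P) = -1 + (-13/q)/4 = -1 - 13/(4*q))
105*(G(1 - 1*(-9), 16) + ((15 + 132) - 77)) = 105*((-13/4 - (1 - 1*(-9)))/(1 - 1*(-9)) + ((15 + 132) - 77)) = 105*((-13/4 - (1 + 9))/(1 + 9) + (147 - 77)) = 105*((-13/4 - 1*10)/10 + 70) = 105*((-13/4 - 10)/10 + 70) = 105*((⅒)*(-53/4) + 70) = 105*(-53/40 + 70) = 105*(2747/40) = 57687/8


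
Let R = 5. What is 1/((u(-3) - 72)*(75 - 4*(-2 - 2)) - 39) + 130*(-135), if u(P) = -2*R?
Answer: -131642551/7501 ≈ -17550.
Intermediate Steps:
u(P) = -10 (u(P) = -2*5 = -10)
1/((u(-3) - 72)*(75 - 4*(-2 - 2)) - 39) + 130*(-135) = 1/((-10 - 72)*(75 - 4*(-2 - 2)) - 39) + 130*(-135) = 1/(-82*(75 - 4*(-4)) - 39) - 17550 = 1/(-82*(75 + 16) - 39) - 17550 = 1/(-82*91 - 39) - 17550 = 1/(-7462 - 39) - 17550 = 1/(-7501) - 17550 = -1/7501 - 17550 = -131642551/7501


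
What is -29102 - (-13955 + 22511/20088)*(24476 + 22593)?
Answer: 13193116343525/20088 ≈ 6.5677e+8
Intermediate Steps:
-29102 - (-13955 + 22511/20088)*(24476 + 22593) = -29102 - (-13955 + 22511*(1/20088))*47069 = -29102 - (-13955 + 22511/20088)*47069 = -29102 - (-280305529)*47069/20088 = -29102 - 1*(-13193700944501/20088) = -29102 + 13193700944501/20088 = 13193116343525/20088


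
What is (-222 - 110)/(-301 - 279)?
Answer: 83/145 ≈ 0.57241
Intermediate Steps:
(-222 - 110)/(-301 - 279) = -332/(-580) = -332*(-1/580) = 83/145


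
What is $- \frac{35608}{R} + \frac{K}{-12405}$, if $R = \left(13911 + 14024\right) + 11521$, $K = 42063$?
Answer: $- \frac{87556457}{20393820} \approx -4.2933$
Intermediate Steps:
$R = 39456$ ($R = 27935 + 11521 = 39456$)
$- \frac{35608}{R} + \frac{K}{-12405} = - \frac{35608}{39456} + \frac{42063}{-12405} = \left(-35608\right) \frac{1}{39456} + 42063 \left(- \frac{1}{12405}\right) = - \frac{4451}{4932} - \frac{14021}{4135} = - \frac{87556457}{20393820}$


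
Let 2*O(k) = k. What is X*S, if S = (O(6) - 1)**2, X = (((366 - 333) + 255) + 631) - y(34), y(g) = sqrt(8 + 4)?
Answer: 3676 - 8*sqrt(3) ≈ 3662.1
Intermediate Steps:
O(k) = k/2
y(g) = 2*sqrt(3) (y(g) = sqrt(12) = 2*sqrt(3))
X = 919 - 2*sqrt(3) (X = (((366 - 333) + 255) + 631) - 2*sqrt(3) = ((33 + 255) + 631) - 2*sqrt(3) = (288 + 631) - 2*sqrt(3) = 919 - 2*sqrt(3) ≈ 915.54)
S = 4 (S = ((1/2)*6 - 1)**2 = (3 - 1)**2 = 2**2 = 4)
X*S = (919 - 2*sqrt(3))*4 = 3676 - 8*sqrt(3)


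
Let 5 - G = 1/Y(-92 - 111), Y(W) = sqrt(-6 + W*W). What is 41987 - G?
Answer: 41982 + sqrt(41203)/41203 ≈ 41982.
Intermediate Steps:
Y(W) = sqrt(-6 + W**2)
G = 5 - sqrt(41203)/41203 (G = 5 - 1/(sqrt(-6 + (-92 - 111)**2)) = 5 - 1/(sqrt(-6 + (-203)**2)) = 5 - 1/(sqrt(-6 + 41209)) = 5 - 1/(sqrt(41203)) = 5 - sqrt(41203)/41203 ≈ 4.9951)
41987 - G = 41987 - (5 - sqrt(41203)/41203) = 41987 + (-5 + sqrt(41203)/41203) = 41982 + sqrt(41203)/41203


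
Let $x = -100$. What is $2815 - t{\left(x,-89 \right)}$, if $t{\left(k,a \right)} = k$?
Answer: $2915$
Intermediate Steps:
$2815 - t{\left(x,-89 \right)} = 2815 - -100 = 2815 + 100 = 2915$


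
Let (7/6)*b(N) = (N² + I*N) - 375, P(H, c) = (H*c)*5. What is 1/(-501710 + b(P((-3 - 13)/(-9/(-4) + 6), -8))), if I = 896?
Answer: -2541/1111166500 ≈ -2.2868e-6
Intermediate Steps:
P(H, c) = 5*H*c
b(N) = -2250/7 + 768*N + 6*N²/7 (b(N) = 6*((N² + 896*N) - 375)/7 = 6*(-375 + N² + 896*N)/7 = -2250/7 + 768*N + 6*N²/7)
1/(-501710 + b(P((-3 - 13)/(-9/(-4) + 6), -8))) = 1/(-501710 + (-2250/7 + 768*(5*((-3 - 13)/(-9/(-4) + 6))*(-8)) + 6*(5*((-3 - 13)/(-9/(-4) + 6))*(-8))²/7)) = 1/(-501710 + (-2250/7 + 768*(5*(-16/(-9*(-¼) + 6))*(-8)) + 6*(5*(-16/(-9*(-¼) + 6))*(-8))²/7)) = 1/(-501710 + (-2250/7 + 768*(5*(-16/(9/4 + 6))*(-8)) + 6*(5*(-16/(9/4 + 6))*(-8))²/7)) = 1/(-501710 + (-2250/7 + 768*(5*(-16/33/4)*(-8)) + 6*(5*(-16/33/4)*(-8))²/7)) = 1/(-501710 + (-2250/7 + 768*(5*(-16*4/33)*(-8)) + 6*(5*(-16*4/33)*(-8))²/7)) = 1/(-501710 + (-2250/7 + 768*(5*(-64/33)*(-8)) + 6*(5*(-64/33)*(-8))²/7)) = 1/(-501710 + (-2250/7 + 768*(2560/33) + 6*(2560/33)²/7)) = 1/(-501710 + (-2250/7 + 655360/11 + (6/7)*(6553600/1089))) = 1/(-501710 + (-2250/7 + 655360/11 + 13107200/2541)) = 1/(-501710 + 163678610/2541) = 1/(-1111166500/2541) = -2541/1111166500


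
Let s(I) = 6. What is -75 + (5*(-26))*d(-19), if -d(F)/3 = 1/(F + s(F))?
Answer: -105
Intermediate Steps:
d(F) = -3/(6 + F) (d(F) = -3/(F + 6) = -3/(6 + F))
-75 + (5*(-26))*d(-19) = -75 + (5*(-26))*(-3/(6 - 19)) = -75 - (-390)/(-13) = -75 - (-390)*(-1)/13 = -75 - 130*3/13 = -75 - 30 = -105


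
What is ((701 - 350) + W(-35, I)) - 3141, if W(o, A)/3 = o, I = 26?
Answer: -2895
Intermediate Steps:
W(o, A) = 3*o
((701 - 350) + W(-35, I)) - 3141 = ((701 - 350) + 3*(-35)) - 3141 = (351 - 105) - 3141 = 246 - 3141 = -2895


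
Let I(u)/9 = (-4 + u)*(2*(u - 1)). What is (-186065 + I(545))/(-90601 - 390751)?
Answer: -5111407/481352 ≈ -10.619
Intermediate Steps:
I(u) = 9*(-4 + u)*(-2 + 2*u) (I(u) = 9*((-4 + u)*(2*(u - 1))) = 9*((-4 + u)*(2*(-1 + u))) = 9*((-4 + u)*(-2 + 2*u)) = 9*(-4 + u)*(-2 + 2*u))
(-186065 + I(545))/(-90601 - 390751) = (-186065 + (72 - 90*545 + 18*545²))/(-90601 - 390751) = (-186065 + (72 - 49050 + 18*297025))/(-481352) = (-186065 + (72 - 49050 + 5346450))*(-1/481352) = (-186065 + 5297472)*(-1/481352) = 5111407*(-1/481352) = -5111407/481352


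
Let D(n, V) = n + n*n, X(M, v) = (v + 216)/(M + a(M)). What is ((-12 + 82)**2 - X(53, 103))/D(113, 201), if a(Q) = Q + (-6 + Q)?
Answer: 749381/1970946 ≈ 0.38021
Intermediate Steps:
a(Q) = -6 + 2*Q
X(M, v) = (216 + v)/(-6 + 3*M) (X(M, v) = (v + 216)/(M + (-6 + 2*M)) = (216 + v)/(-6 + 3*M))
D(n, V) = n + n**2
((-12 + 82)**2 - X(53, 103))/D(113, 201) = ((-12 + 82)**2 - (216 + 103)/(3*(-2 + 53)))/((113*(1 + 113))) = (70**2 - 319/(3*51))/((113*114)) = (4900 - 319/(3*51))/12882 = (4900 - 1*319/153)*(1/12882) = (4900 - 319/153)*(1/12882) = (749381/153)*(1/12882) = 749381/1970946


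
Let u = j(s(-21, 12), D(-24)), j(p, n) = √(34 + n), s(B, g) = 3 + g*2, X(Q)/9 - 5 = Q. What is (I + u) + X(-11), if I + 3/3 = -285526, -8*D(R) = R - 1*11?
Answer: -285581 + √614/4 ≈ -2.8558e+5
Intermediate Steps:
X(Q) = 45 + 9*Q
D(R) = 11/8 - R/8 (D(R) = -(R - 1*11)/8 = -(R - 11)/8 = -(-11 + R)/8 = 11/8 - R/8)
I = -285527 (I = -1 - 285526 = -285527)
s(B, g) = 3 + 2*g
u = √614/4 (u = √(34 + (11/8 - ⅛*(-24))) = √(34 + (11/8 + 3)) = √(34 + 35/8) = √(307/8) = √614/4 ≈ 6.1948)
(I + u) + X(-11) = (-285527 + √614/4) + (45 + 9*(-11)) = (-285527 + √614/4) + (45 - 99) = (-285527 + √614/4) - 54 = -285581 + √614/4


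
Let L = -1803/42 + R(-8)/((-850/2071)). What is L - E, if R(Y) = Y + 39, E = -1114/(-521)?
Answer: -186922886/1549975 ≈ -120.60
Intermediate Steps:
E = 1114/521 (E = -1114*(-1/521) = 1114/521 ≈ 2.1382)
R(Y) = 39 + Y
L = -352416/2975 (L = -1803/42 + (39 - 8)/((-850/2071)) = -1803*1/42 + 31/((-850*1/2071)) = -601/14 + 31/(-850/2071) = -601/14 + 31*(-2071/850) = -601/14 - 64201/850 = -352416/2975 ≈ -118.46)
L - E = -352416/2975 - 1*1114/521 = -352416/2975 - 1114/521 = -186922886/1549975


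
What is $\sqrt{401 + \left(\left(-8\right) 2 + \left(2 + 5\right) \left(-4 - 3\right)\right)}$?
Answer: $4 \sqrt{21} \approx 18.33$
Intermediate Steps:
$\sqrt{401 + \left(\left(-8\right) 2 + \left(2 + 5\right) \left(-4 - 3\right)\right)} = \sqrt{401 + \left(-16 + 7 \left(-7\right)\right)} = \sqrt{401 - 65} = \sqrt{336} = 4 \sqrt{21}$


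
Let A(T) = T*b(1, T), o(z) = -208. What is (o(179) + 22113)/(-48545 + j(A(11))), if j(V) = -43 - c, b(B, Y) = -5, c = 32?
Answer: -337/748 ≈ -0.45053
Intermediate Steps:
A(T) = -5*T (A(T) = T*(-5) = -5*T)
j(V) = -75 (j(V) = -43 - 1*32 = -43 - 32 = -75)
(o(179) + 22113)/(-48545 + j(A(11))) = (-208 + 22113)/(-48545 - 75) = 21905/(-48620) = 21905*(-1/48620) = -337/748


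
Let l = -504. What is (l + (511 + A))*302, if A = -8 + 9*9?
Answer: 24160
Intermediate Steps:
A = 73 (A = -8 + 81 = 73)
(l + (511 + A))*302 = (-504 + (511 + 73))*302 = (-504 + 584)*302 = 80*302 = 24160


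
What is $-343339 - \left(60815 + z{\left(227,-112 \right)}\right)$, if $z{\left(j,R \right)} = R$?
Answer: $-404042$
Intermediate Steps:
$-343339 - \left(60815 + z{\left(227,-112 \right)}\right) = -343339 - 60703 = -404042$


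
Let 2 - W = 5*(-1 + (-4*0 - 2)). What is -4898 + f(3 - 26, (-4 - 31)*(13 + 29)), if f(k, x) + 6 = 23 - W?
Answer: -4898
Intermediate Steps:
W = 17 (W = 2 - 5*(-1 + (-4*0 - 2)) = 2 - 5*(-1 + (0 - 2)) = 2 - 5*(-1 - 2) = 2 - 5*(-3) = 2 - 1*(-15) = 2 + 15 = 17)
f(k, x) = 0 (f(k, x) = -6 + (23 - 1*17) = -6 + (23 - 17) = -6 + 6 = 0)
-4898 + f(3 - 26, (-4 - 31)*(13 + 29)) = -4898 + 0 = -4898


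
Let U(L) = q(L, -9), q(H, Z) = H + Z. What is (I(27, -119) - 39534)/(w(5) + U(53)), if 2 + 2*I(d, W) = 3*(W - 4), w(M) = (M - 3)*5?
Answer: -79439/108 ≈ -735.55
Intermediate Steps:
w(M) = -15 + 5*M (w(M) = (-3 + M)*5 = -15 + 5*M)
I(d, W) = -7 + 3*W/2 (I(d, W) = -1 + (3*(W - 4))/2 = -1 + (3*(-4 + W))/2 = -1 + (-12 + 3*W)/2 = -1 + (-6 + 3*W/2) = -7 + 3*W/2)
U(L) = -9 + L (U(L) = L - 9 = -9 + L)
(I(27, -119) - 39534)/(w(5) + U(53)) = ((-7 + (3/2)*(-119)) - 39534)/((-15 + 5*5) + (-9 + 53)) = ((-7 - 357/2) - 39534)/((-15 + 25) + 44) = (-371/2 - 39534)/(10 + 44) = -79439/2/54 = -79439/2*1/54 = -79439/108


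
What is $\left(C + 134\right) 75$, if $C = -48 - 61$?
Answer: $1875$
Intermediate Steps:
$C = -109$
$\left(C + 134\right) 75 = \left(-109 + 134\right) 75 = 25 \cdot 75 = 1875$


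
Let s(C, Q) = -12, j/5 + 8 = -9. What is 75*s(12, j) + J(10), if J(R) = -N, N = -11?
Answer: -889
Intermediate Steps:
j = -85 (j = -40 + 5*(-9) = -40 - 45 = -85)
J(R) = 11 (J(R) = -1*(-11) = 11)
75*s(12, j) + J(10) = 75*(-12) + 11 = -900 + 11 = -889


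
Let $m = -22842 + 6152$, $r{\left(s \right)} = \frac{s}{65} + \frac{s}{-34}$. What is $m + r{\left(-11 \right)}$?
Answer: $- \frac{36884559}{2210} \approx -16690.0$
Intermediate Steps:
$r{\left(s \right)} = - \frac{31 s}{2210}$ ($r{\left(s \right)} = s \frac{1}{65} + s \left(- \frac{1}{34}\right) = \frac{s}{65} - \frac{s}{34} = - \frac{31 s}{2210}$)
$m = -16690$
$m + r{\left(-11 \right)} = -16690 - - \frac{341}{2210} = -16690 + \frac{341}{2210} = - \frac{36884559}{2210}$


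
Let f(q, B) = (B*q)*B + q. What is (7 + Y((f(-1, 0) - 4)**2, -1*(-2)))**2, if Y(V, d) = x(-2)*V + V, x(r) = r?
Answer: 324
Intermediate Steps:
f(q, B) = q + q*B**2 (f(q, B) = q*B**2 + q = q + q*B**2)
Y(V, d) = -V (Y(V, d) = -2*V + V = -V)
(7 + Y((f(-1, 0) - 4)**2, -1*(-2)))**2 = (7 - (-(1 + 0**2) - 4)**2)**2 = (7 - (-(1 + 0) - 4)**2)**2 = (7 - (-1*1 - 4)**2)**2 = (7 - (-1 - 4)**2)**2 = (7 - 1*(-5)**2)**2 = (7 - 1*25)**2 = (7 - 25)**2 = (-18)**2 = 324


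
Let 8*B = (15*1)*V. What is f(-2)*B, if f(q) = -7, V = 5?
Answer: -525/8 ≈ -65.625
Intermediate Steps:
B = 75/8 (B = ((15*1)*5)/8 = (15*5)/8 = (⅛)*75 = 75/8 ≈ 9.3750)
f(-2)*B = -7*75/8 = -525/8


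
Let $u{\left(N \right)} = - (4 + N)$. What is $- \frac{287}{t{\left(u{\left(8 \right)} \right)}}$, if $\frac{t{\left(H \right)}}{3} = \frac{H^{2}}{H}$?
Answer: $\frac{287}{36} \approx 7.9722$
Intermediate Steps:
$u{\left(N \right)} = -4 - N$
$t{\left(H \right)} = 3 H$ ($t{\left(H \right)} = 3 \frac{H^{2}}{H} = 3 H$)
$- \frac{287}{t{\left(u{\left(8 \right)} \right)}} = - \frac{287}{3 \left(-4 - 8\right)} = - \frac{287}{3 \left(-12\right)} = - \frac{287}{-36} = \left(-287\right) \left(- \frac{1}{36}\right) = \frac{287}{36}$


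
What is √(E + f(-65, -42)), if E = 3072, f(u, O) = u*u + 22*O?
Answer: √6373 ≈ 79.831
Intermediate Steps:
f(u, O) = u² + 22*O
√(E + f(-65, -42)) = √(3072 + ((-65)² + 22*(-42))) = √(3072 + (4225 - 924)) = √(3072 + 3301) = √6373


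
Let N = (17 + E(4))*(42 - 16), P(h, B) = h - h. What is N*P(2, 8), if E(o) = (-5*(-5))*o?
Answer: 0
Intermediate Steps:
E(o) = 25*o
P(h, B) = 0
N = 3042 (N = (17 + 25*4)*(42 - 16) = (17 + 100)*26 = 117*26 = 3042)
N*P(2, 8) = 3042*0 = 0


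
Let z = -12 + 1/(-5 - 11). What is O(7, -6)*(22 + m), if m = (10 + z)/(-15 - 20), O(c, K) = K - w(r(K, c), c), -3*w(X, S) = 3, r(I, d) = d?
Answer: -12353/112 ≈ -110.29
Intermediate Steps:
w(X, S) = -1 (w(X, S) = -1/3*3 = -1)
z = -193/16 (z = -12 + 1/(-16) = -12 - 1/16 = -193/16 ≈ -12.063)
O(c, K) = 1 + K (O(c, K) = K - 1*(-1) = K + 1 = 1 + K)
m = 33/560 (m = (10 - 193/16)/(-15 - 20) = -33/16/(-35) = -33/16*(-1/35) = 33/560 ≈ 0.058929)
O(7, -6)*(22 + m) = (1 - 6)*(22 + 33/560) = -5*12353/560 = -12353/112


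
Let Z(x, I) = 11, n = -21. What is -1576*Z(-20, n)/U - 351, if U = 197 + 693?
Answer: -164863/445 ≈ -370.48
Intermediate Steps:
U = 890
-1576*Z(-20, n)/U - 351 = -17336/890 - 351 = -1576*11/890 - 351 = -8668/445 - 351 = -164863/445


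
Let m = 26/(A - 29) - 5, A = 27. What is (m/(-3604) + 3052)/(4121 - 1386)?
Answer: 5499713/4928470 ≈ 1.1159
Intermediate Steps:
m = -18 (m = 26/(27 - 29) - 5 = 26/(-2) - 5 = 26*(-½) - 5 = -13 - 5 = -18)
(m/(-3604) + 3052)/(4121 - 1386) = (-18/(-3604) + 3052)/(4121 - 1386) = (-18*(-1/3604) + 3052)/2735 = (9/1802 + 3052)*(1/2735) = (5499713/1802)*(1/2735) = 5499713/4928470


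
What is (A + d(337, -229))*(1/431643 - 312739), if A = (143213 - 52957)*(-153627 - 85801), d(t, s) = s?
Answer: 2917143343962432428272/431643 ≈ 6.7582e+15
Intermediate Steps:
A = -21609813568 (A = 90256*(-239428) = -21609813568)
(A + d(337, -229))*(1/431643 - 312739) = (-21609813568 - 229)*(1/431643 - 312739) = -21609813797*(1/431643 - 312739) = -21609813797*(-134991600176/431643) = 2917143343962432428272/431643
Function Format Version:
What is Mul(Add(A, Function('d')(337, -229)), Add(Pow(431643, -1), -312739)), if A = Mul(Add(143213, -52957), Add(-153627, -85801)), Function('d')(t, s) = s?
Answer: Rational(2917143343962432428272, 431643) ≈ 6.7582e+15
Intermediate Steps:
A = -21609813568 (A = Mul(90256, -239428) = -21609813568)
Mul(Add(A, Function('d')(337, -229)), Add(Pow(431643, -1), -312739)) = Mul(Add(-21609813568, -229), Add(Pow(431643, -1), -312739)) = Mul(-21609813797, Add(Rational(1, 431643), -312739)) = Mul(-21609813797, Rational(-134991600176, 431643)) = Rational(2917143343962432428272, 431643)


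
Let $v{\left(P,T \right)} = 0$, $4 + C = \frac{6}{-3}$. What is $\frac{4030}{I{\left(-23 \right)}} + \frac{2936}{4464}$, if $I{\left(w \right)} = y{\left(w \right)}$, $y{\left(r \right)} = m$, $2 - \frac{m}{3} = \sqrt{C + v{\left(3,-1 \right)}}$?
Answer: $\frac{150283}{558} + \frac{403 i \sqrt{6}}{3} \approx 269.32 + 329.05 i$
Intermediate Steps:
$C = -6$ ($C = -4 + \frac{6}{-3} = -4 + 6 \left(- \frac{1}{3}\right) = -4 - 2 = -6$)
$m = 6 - 3 i \sqrt{6}$ ($m = 6 - 3 \sqrt{-6 + 0} = 6 - 3 \sqrt{-6} = 6 - 3 i \sqrt{6} \approx 6.0 - 7.3485 i$)
$y{\left(r \right)} = 6 - 3 i \sqrt{6}$
$I{\left(w \right)} = 6 - 3 i \sqrt{6}$
$\frac{4030}{I{\left(-23 \right)}} + \frac{2936}{4464} = \frac{4030}{6 - 3 i \sqrt{6}} + \frac{2936}{4464} = \frac{4030}{6 - 3 i \sqrt{6}} + 2936 \cdot \frac{1}{4464} = \frac{4030}{6 - 3 i \sqrt{6}} + \frac{367}{558} = \frac{367}{558} + \frac{4030}{6 - 3 i \sqrt{6}}$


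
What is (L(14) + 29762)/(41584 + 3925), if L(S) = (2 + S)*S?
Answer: 29986/45509 ≈ 0.65890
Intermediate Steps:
L(S) = S*(2 + S)
(L(14) + 29762)/(41584 + 3925) = (14*(2 + 14) + 29762)/(41584 + 3925) = (14*16 + 29762)/45509 = (224 + 29762)*(1/45509) = 29986*(1/45509) = 29986/45509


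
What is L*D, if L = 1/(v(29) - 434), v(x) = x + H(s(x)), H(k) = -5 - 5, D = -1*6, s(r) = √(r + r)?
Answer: 6/415 ≈ 0.014458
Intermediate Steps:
s(r) = √2*√r (s(r) = √(2*r) = √2*√r)
D = -6
H(k) = -10
v(x) = -10 + x (v(x) = x - 10 = -10 + x)
L = -1/415 (L = 1/((-10 + 29) - 434) = 1/(19 - 434) = 1/(-415) = -1/415 ≈ -0.0024096)
L*D = -1/415*(-6) = 6/415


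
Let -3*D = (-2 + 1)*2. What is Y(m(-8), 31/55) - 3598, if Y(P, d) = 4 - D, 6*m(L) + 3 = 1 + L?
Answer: -10784/3 ≈ -3594.7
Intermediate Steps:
D = ⅔ (D = -(-2 + 1)*2/3 = -(-1)*2/3 = -⅓*(-2) = ⅔ ≈ 0.66667)
m(L) = -⅓ + L/6 (m(L) = -½ + (1 + L)/6 = -½ + (⅙ + L/6) = -⅓ + L/6)
Y(P, d) = 10/3 (Y(P, d) = 4 - 1*⅔ = 4 - ⅔ = 10/3)
Y(m(-8), 31/55) - 3598 = 10/3 - 3598 = -10784/3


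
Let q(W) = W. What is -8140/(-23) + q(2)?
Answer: 8186/23 ≈ 355.91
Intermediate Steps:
-8140/(-23) + q(2) = -8140/(-23) + 2 = -8140*(-1)/23 + 2 = -148*(-55/23) + 2 = 8140/23 + 2 = 8186/23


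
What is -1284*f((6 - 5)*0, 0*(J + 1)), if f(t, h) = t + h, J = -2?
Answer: 0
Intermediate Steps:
f(t, h) = h + t
-1284*f((6 - 5)*0, 0*(J + 1)) = -1284*(0*(-2 + 1) + (6 - 5)*0) = -1284*(0*(-1) + 1*0) = -1284*(0 + 0) = -1284*0 = 0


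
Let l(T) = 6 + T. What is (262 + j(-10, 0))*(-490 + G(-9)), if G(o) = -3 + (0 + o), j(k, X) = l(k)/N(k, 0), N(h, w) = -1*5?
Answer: -659628/5 ≈ -1.3193e+5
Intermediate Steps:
N(h, w) = -5
j(k, X) = -6/5 - k/5 (j(k, X) = (6 + k)/(-5) = (6 + k)*(-⅕) = -6/5 - k/5)
G(o) = -3 + o
(262 + j(-10, 0))*(-490 + G(-9)) = (262 + (-6/5 - ⅕*(-10)))*(-490 + (-3 - 9)) = (262 + (-6/5 + 2))*(-490 - 12) = (262 + ⅘)*(-502) = (1314/5)*(-502) = -659628/5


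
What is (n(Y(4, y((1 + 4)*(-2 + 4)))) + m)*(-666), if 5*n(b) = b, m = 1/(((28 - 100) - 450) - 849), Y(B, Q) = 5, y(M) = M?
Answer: -304140/457 ≈ -665.51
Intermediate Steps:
m = -1/1371 (m = 1/((-72 - 450) - 849) = 1/(-522 - 849) = 1/(-1371) = -1/1371 ≈ -0.00072939)
n(b) = b/5
(n(Y(4, y((1 + 4)*(-2 + 4)))) + m)*(-666) = ((⅕)*5 - 1/1371)*(-666) = (1 - 1/1371)*(-666) = (1370/1371)*(-666) = -304140/457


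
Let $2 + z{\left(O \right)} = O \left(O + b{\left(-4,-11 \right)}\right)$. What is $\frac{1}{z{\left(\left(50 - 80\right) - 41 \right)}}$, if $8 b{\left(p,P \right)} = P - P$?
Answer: $\frac{1}{5039} \approx 0.00019845$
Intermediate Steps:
$b{\left(p,P \right)} = 0$ ($b{\left(p,P \right)} = \frac{P - P}{8} = \frac{1}{8} \cdot 0 = 0$)
$z{\left(O \right)} = -2 + O^{2}$ ($z{\left(O \right)} = -2 + O \left(O + 0\right) = -2 + O O = -2 + O^{2}$)
$\frac{1}{z{\left(\left(50 - 80\right) - 41 \right)}} = \frac{1}{-2 + \left(\left(50 - 80\right) - 41\right)^{2}} = \frac{1}{-2 + \left(-30 - 41\right)^{2}} = \frac{1}{-2 + \left(-71\right)^{2}} = \frac{1}{-2 + 5041} = \frac{1}{5039}$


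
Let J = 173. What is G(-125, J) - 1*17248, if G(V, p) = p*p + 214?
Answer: 12895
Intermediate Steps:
G(V, p) = 214 + p**2 (G(V, p) = p**2 + 214 = 214 + p**2)
G(-125, J) - 1*17248 = (214 + 173**2) - 1*17248 = (214 + 29929) - 17248 = 30143 - 17248 = 12895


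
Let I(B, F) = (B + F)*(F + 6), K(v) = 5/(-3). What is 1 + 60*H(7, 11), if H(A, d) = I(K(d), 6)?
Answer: 3121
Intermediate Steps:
K(v) = -5/3 (K(v) = 5*(-1/3) = -5/3)
I(B, F) = (6 + F)*(B + F) (I(B, F) = (B + F)*(6 + F) = (6 + F)*(B + F))
H(A, d) = 52 (H(A, d) = 6**2 + 6*(-5/3) + 6*6 - 5/3*6 = 36 - 10 + 36 - 10 = 52)
1 + 60*H(7, 11) = 1 + 60*52 = 1 + 3120 = 3121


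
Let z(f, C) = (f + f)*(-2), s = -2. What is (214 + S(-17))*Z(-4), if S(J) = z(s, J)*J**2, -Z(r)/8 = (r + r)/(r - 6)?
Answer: -80832/5 ≈ -16166.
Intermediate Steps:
z(f, C) = -4*f (z(f, C) = (2*f)*(-2) = -4*f)
Z(r) = -16*r/(-6 + r) (Z(r) = -8*(r + r)/(r - 6) = -8*2*r/(-6 + r) = -16*r/(-6 + r))
S(J) = 8*J**2 (S(J) = (-4*(-2))*J**2 = 8*J**2)
(214 + S(-17))*Z(-4) = (214 + 8*(-17)**2)*(-16*(-4)/(-6 - 4)) = (214 + 8*289)*(-16*(-4)/(-10)) = (214 + 2312)*(-16*(-4)*(-1/10)) = 2526*(-32/5) = -80832/5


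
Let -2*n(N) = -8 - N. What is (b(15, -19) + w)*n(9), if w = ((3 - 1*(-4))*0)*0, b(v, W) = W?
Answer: -323/2 ≈ -161.50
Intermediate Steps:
n(N) = 4 + N/2 (n(N) = -(-8 - N)/2 = 4 + N/2)
w = 0 (w = ((3 + 4)*0)*0 = (7*0)*0 = 0*0 = 0)
(b(15, -19) + w)*n(9) = (-19 + 0)*(4 + (½)*9) = -19*(4 + 9/2) = -19*17/2 = -323/2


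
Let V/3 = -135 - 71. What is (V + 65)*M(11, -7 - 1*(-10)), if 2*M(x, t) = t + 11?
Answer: -3871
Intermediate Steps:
V = -618 (V = 3*(-135 - 71) = 3*(-206) = -618)
M(x, t) = 11/2 + t/2 (M(x, t) = (t + 11)/2 = (11 + t)/2 = 11/2 + t/2)
(V + 65)*M(11, -7 - 1*(-10)) = (-618 + 65)*(11/2 + (-7 - 1*(-10))/2) = -553*(11/2 + (-7 + 10)/2) = -553*(11/2 + (½)*3) = -553*(11/2 + 3/2) = -553*7 = -3871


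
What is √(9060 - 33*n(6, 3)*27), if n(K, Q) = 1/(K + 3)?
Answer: √8961 ≈ 94.663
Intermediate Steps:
n(K, Q) = 1/(3 + K)
√(9060 - 33*n(6, 3)*27) = √(9060 - 33/(3 + 6)*27) = √(9060 - 33/9*27) = √(9060 - 33*⅑*27) = √(9060 - 11/3*27) = √(9060 - 99) = √8961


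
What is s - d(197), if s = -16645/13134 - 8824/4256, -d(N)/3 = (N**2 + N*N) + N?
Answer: 815562052609/3493644 ≈ 2.3344e+5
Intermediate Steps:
d(N) = -6*N**2 - 3*N (d(N) = -3*((N**2 + N*N) + N) = -3*((N**2 + N**2) + N) = -3*(2*N**2 + N) = -3*(N + 2*N**2) = -6*N**2 - 3*N)
s = -11670971/3493644 (s = -16645*1/13134 - 8824*1/4256 = -16645/13134 - 1103/532 = -11670971/3493644 ≈ -3.3406)
s - d(197) = -11670971/3493644 - (-3)*197*(1 + 2*197) = -11670971/3493644 - (-3)*197*(1 + 394) = -11670971/3493644 - (-3)*197*395 = -11670971/3493644 - 1*(-233445) = -11670971/3493644 + 233445 = 815562052609/3493644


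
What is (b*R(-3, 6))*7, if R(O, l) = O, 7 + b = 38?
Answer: -651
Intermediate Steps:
b = 31 (b = -7 + 38 = 31)
(b*R(-3, 6))*7 = (31*(-3))*7 = -93*7 = -651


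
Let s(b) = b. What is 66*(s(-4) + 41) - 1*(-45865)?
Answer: 48307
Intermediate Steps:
66*(s(-4) + 41) - 1*(-45865) = 66*(-4 + 41) - 1*(-45865) = 66*37 + 45865 = 2442 + 45865 = 48307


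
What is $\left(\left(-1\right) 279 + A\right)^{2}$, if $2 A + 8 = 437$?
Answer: $\frac{16641}{4} \approx 4160.3$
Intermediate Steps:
$A = \frac{429}{2}$ ($A = -4 + \frac{1}{2} \cdot 437 = -4 + \frac{437}{2} = \frac{429}{2} \approx 214.5$)
$\left(\left(-1\right) 279 + A\right)^{2} = \left(\left(-1\right) 279 + \frac{429}{2}\right)^{2} = \left(-279 + \frac{429}{2}\right)^{2} = \left(- \frac{129}{2}\right)^{2} = \frac{16641}{4}$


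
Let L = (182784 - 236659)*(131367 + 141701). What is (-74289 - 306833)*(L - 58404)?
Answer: 5606913235246288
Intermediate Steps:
L = -14711538500 (L = -53875*273068 = -14711538500)
(-74289 - 306833)*(L - 58404) = (-74289 - 306833)*(-14711538500 - 58404) = -381122*(-14711596904) = 5606913235246288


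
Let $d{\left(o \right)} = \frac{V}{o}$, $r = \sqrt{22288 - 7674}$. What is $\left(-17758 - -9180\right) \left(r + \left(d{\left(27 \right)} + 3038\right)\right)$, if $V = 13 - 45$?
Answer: $- \frac{703344532}{27} - 8578 \sqrt{14614} \approx -2.7087 \cdot 10^{7}$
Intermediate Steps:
$r = \sqrt{14614} \approx 120.89$
$V = -32$
$d{\left(o \right)} = - \frac{32}{o}$
$\left(-17758 - -9180\right) \left(r + \left(d{\left(27 \right)} + 3038\right)\right) = \left(-17758 - -9180\right) \left(\sqrt{14614} + \left(- \frac{32}{27} + 3038\right)\right) = \left(-17758 + 9180\right) \left(\sqrt{14614} + \left(\left(-32\right) \frac{1}{27} + 3038\right)\right) = - 8578 \left(\sqrt{14614} + \left(- \frac{32}{27} + 3038\right)\right) = - 8578 \left(\sqrt{14614} + \frac{81994}{27}\right) = - 8578 \left(\frac{81994}{27} + \sqrt{14614}\right) = - \frac{703344532}{27} - 8578 \sqrt{14614}$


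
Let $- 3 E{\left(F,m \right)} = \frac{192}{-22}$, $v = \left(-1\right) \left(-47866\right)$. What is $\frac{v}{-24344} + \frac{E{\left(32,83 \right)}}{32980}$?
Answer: $- \frac{127676827}{64937620} \approx -1.9661$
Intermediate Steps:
$v = 47866$
$E{\left(F,m \right)} = \frac{32}{11}$ ($E{\left(F,m \right)} = - \frac{192 \frac{1}{-22}}{3} = - \frac{192 \left(- \frac{1}{22}\right)}{3} = \left(- \frac{1}{3}\right) \left(- \frac{96}{11}\right) = \frac{32}{11}$)
$\frac{v}{-24344} + \frac{E{\left(32,83 \right)}}{32980} = \frac{47866}{-24344} + \frac{32}{11 \cdot 32980} = 47866 \left(- \frac{1}{24344}\right) + \frac{32}{11} \cdot \frac{1}{32980} = - \frac{23933}{12172} + \frac{8}{90695} = - \frac{127676827}{64937620}$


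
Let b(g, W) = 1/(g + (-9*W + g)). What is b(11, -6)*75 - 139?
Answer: -10489/76 ≈ -138.01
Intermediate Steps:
b(g, W) = 1/(-9*W + 2*g) (b(g, W) = 1/(g + (g - 9*W)) = 1/(-9*W + 2*g))
b(11, -6)*75 - 139 = 75/(-9*(-6) + 2*11) - 139 = 75/(54 + 22) - 139 = 75/76 - 139 = -10489/76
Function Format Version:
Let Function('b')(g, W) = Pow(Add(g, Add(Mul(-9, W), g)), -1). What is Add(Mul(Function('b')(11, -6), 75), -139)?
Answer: Rational(-10489, 76) ≈ -138.01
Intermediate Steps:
Function('b')(g, W) = Pow(Add(Mul(-9, W), Mul(2, g)), -1) (Function('b')(g, W) = Pow(Add(g, Add(g, Mul(-9, W))), -1) = Pow(Add(Mul(-9, W), Mul(2, g)), -1))
Add(Mul(Function('b')(11, -6), 75), -139) = Add(Mul(Pow(Add(Mul(-9, -6), Mul(2, 11)), -1), 75), -139) = Add(Mul(Pow(Add(54, 22), -1), 75), -139) = Add(Mul(Pow(76, -1), 75), -139) = Add(Mul(Rational(1, 76), 75), -139) = Add(Rational(75, 76), -139) = Rational(-10489, 76)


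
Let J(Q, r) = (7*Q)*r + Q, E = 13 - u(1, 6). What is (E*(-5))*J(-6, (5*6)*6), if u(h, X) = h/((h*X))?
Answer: 485485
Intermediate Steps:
u(h, X) = 1/X (u(h, X) = h/((X*h)) = h*(1/(X*h)) = 1/X)
E = 77/6 (E = 13 - 1/6 = 13 - 1*⅙ = 13 - ⅙ = 77/6 ≈ 12.833)
J(Q, r) = Q + 7*Q*r (J(Q, r) = 7*Q*r + Q = Q + 7*Q*r)
(E*(-5))*J(-6, (5*6)*6) = ((77/6)*(-5))*(-6*(1 + 7*((5*6)*6))) = -(-385)*(1 + 7*(30*6)) = -(-385)*(1 + 7*180) = -(-385)*(1 + 1260) = -(-385)*1261 = -385/6*(-7566) = 485485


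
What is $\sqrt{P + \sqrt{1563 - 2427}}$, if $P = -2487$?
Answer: $\sqrt{-2487 + 12 i \sqrt{6}} \approx 0.2947 + 49.871 i$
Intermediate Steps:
$\sqrt{P + \sqrt{1563 - 2427}} = \sqrt{-2487 + \sqrt{1563 - 2427}} = \sqrt{-2487 + \sqrt{-864}} = \sqrt{-2487 + 12 i \sqrt{6}}$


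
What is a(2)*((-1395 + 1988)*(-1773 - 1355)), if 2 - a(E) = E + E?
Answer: 3709808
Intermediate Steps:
a(E) = 2 - 2*E (a(E) = 2 - (E + E) = 2 - 2*E)
a(2)*((-1395 + 1988)*(-1773 - 1355)) = (2 - 2*2)*((-1395 + 1988)*(-1773 - 1355)) = (2 - 4)*(593*(-3128)) = -2*(-1854904) = 3709808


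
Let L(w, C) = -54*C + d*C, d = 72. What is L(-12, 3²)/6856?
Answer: 81/3428 ≈ 0.023629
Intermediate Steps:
L(w, C) = 18*C (L(w, C) = -54*C + 72*C = 18*C)
L(-12, 3²)/6856 = (18*3²)/6856 = (18*9)*(1/6856) = 162*(1/6856) = 81/3428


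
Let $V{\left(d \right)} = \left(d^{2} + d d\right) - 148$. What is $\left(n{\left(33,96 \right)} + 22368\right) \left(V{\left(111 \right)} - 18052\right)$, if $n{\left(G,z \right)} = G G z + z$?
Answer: $818185536$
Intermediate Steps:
$V{\left(d \right)} = -148 + 2 d^{2}$ ($V{\left(d \right)} = \left(d^{2} + d^{2}\right) - 148 = 2 d^{2} - 148 = -148 + 2 d^{2}$)
$n{\left(G,z \right)} = z + z G^{2}$ ($n{\left(G,z \right)} = G^{2} z + z = z G^{2} + z = z + z G^{2}$)
$\left(n{\left(33,96 \right)} + 22368\right) \left(V{\left(111 \right)} - 18052\right) = \left(96 \left(1 + 33^{2}\right) + 22368\right) \left(\left(-148 + 2 \cdot 111^{2}\right) - 18052\right) = \left(96 \left(1 + 1089\right) + 22368\right) \left(\left(-148 + 2 \cdot 12321\right) - 18052\right) = \left(96 \cdot 1090 + 22368\right) \left(\left(-148 + 24642\right) - 18052\right) = \left(104640 + 22368\right) \left(24494 - 18052\right) = 127008 \cdot 6442 = 818185536$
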